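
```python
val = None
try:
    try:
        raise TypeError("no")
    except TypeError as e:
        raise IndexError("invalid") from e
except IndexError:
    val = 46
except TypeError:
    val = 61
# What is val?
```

Step-by-step execution trace:
1. Inner try raises TypeError; inner `except TypeError as e` catches it.
2. `raise IndexError(...) from e` raises IndexError (TypeError is attached as __cause__, but only IndexError is active).
3. Outer `except IndexError` matches → val = 46.
4. `except TypeError` is not reached.
Result: 46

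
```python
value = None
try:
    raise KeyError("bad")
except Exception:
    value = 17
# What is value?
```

Step-by-step execution trace:
1. `raise KeyError(...)` raises KeyError.
2. `except Exception` matches (KeyError is a subclass of Exception) → value = 17.
Result: 17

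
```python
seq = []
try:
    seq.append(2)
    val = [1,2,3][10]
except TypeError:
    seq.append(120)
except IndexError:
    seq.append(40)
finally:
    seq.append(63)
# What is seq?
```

Step-by-step execution trace:
1. try: `seq.append(2)` → seq = [2].
2. `val = [1,2,3][10]` raises IndexError.
3. `except TypeError` does not match IndexError; skipped.
4. `except IndexError` matches → `seq.append(40)` → seq = [2, 40].
5. finally always runs: `seq.append(63)` → seq = [2, 40, 63].
Result: [2, 40, 63]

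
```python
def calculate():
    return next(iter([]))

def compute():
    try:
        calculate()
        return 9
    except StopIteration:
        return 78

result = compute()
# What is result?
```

Step-by-step execution trace:
1. `compute()` calls `calculate()`.
2. `calculate()` evaluates `next(iter([]))`, which raises StopIteration; it propagates to the caller.
3. `return 9` is not reached.
4. `except StopIteration` in compute matches → returns 78.
5. result = 78.
Result: 78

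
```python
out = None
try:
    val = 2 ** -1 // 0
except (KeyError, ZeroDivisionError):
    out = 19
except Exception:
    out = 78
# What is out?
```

Step-by-step execution trace:
1. `val = 2 ** -1 // 0` raises ZeroDivisionError.
2. `except (KeyError, ZeroDivisionError)` matches (ZeroDivisionError is in the tuple) → out = 19.
3. `except Exception` is not reached.
Result: 19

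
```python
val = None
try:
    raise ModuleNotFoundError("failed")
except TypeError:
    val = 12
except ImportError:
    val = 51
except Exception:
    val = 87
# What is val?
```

Step-by-step execution trace:
1. `raise ModuleNotFoundError(...)` raises ModuleNotFoundError.
2. `except TypeError` does not match (ModuleNotFoundError is not a subclass of TypeError); skipped.
3. `except ImportError` matches (ModuleNotFoundError is a subclass of ImportError) → val = 51.
4. `except Exception` is not reached.
Result: 51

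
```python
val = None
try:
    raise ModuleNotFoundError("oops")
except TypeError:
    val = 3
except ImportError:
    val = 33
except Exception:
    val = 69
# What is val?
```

Step-by-step execution trace:
1. `raise ModuleNotFoundError(...)` raises ModuleNotFoundError.
2. `except TypeError` does not match (ModuleNotFoundError is not a subclass of TypeError); skipped.
3. `except ImportError` matches (ModuleNotFoundError is a subclass of ImportError) → val = 33.
4. `except Exception` is not reached.
Result: 33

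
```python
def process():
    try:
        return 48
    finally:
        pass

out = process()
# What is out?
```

Step-by-step execution trace:
1. `process()` enters try: `return 48` sets pending return value 48.
2. Before returning, `finally: pass` runs (no effect).
3. process() returns 48 → out = 48.
Result: 48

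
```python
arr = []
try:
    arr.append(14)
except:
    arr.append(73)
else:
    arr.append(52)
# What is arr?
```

Step-by-step execution trace:
1. try: `arr.append(14)` → arr = [14]. No exception raised.
2. `except` is skipped.
3. `else` runs (try completed without exception): `arr.append(52)` → arr = [14, 52].
Result: [14, 52]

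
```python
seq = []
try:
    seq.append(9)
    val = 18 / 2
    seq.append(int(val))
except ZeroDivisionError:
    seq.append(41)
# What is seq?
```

Step-by-step execution trace:
1. try: `seq.append(9)` → seq = [9].
2. `val = 18 / 2` → val = 9.0. No exception raised.
3. `seq.append(int(val))` → seq = [9, 9].
4. `except ZeroDivisionError` is skipped (no exception was raised).
Result: [9, 9]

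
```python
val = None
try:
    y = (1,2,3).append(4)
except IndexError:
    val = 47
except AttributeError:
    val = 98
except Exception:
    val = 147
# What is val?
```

Step-by-step execution trace:
1. `y = (1,2,3).append(4)` raises AttributeError.
2. `except IndexError` does not match AttributeError; skipped.
3. `except AttributeError` matches → val = 98.
4. Remaining except clauses are skipped.
Result: 98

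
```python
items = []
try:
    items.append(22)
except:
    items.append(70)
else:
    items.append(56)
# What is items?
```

Step-by-step execution trace:
1. try: `items.append(22)` → items = [22]. No exception raised.
2. `except` is skipped.
3. `else` runs (try completed without exception): `items.append(56)` → items = [22, 56].
Result: [22, 56]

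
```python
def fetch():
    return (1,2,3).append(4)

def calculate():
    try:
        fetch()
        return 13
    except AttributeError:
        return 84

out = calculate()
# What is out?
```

Step-by-step execution trace:
1. `calculate()` calls `fetch()`.
2. `fetch()` evaluates `(1,2,3).append(4)`, which raises AttributeError; it propagates to the caller.
3. `return 13` is not reached.
4. `except AttributeError` in calculate matches → returns 84.
5. out = 84.
Result: 84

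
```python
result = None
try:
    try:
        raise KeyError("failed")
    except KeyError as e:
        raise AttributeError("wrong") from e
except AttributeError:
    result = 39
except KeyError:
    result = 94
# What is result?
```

Step-by-step execution trace:
1. Inner try raises KeyError; inner `except KeyError as e` catches it.
2. `raise AttributeError(...) from e` raises AttributeError (KeyError is attached as __cause__, but only AttributeError is active).
3. Outer `except AttributeError` matches → result = 39.
4. `except KeyError` is not reached.
Result: 39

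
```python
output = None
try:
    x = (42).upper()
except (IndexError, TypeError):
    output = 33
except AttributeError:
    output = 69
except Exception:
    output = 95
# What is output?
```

Step-by-step execution trace:
1. `x = (42).upper()` raises AttributeError.
2. `except (IndexError, TypeError)` does not match AttributeError; skipped.
3. `except AttributeError` matches (exact type match) → output = 69.
4. `except Exception` is not reached.
Result: 69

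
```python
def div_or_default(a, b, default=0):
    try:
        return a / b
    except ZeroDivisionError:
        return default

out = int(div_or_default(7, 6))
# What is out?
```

Step-by-step execution trace:
1. `div_or_default(7, 6)` enters try: `return 7 / 6` → returns 1.1666666666666667. No exception raised.
2. `except ZeroDivisionError` is skipped.
3. `int(1.1666666666666667)` → 1 → out = 1.
Result: 1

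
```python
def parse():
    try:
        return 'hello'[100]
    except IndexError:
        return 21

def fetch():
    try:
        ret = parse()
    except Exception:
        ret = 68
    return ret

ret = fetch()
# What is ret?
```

Step-by-step execution trace:
1. `fetch()` calls `parse()`.
2. In parse: `'hello'[100]` raises IndexError; `except IndexError` catches it → returns 21.
3. In fetch: `ret = parse()` → ret = 21. No exception reaches fetch.
4. `except Exception` is skipped; fetch returns 21.
5. ret = 21.
Result: 21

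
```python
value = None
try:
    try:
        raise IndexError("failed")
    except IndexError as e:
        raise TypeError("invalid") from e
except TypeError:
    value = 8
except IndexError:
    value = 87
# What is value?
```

Step-by-step execution trace:
1. Inner try raises IndexError; inner `except IndexError as e` catches it.
2. `raise TypeError(...) from e` raises TypeError (IndexError is attached as __cause__, but only TypeError is active).
3. Outer `except TypeError` matches → value = 8.
4. `except IndexError` is not reached.
Result: 8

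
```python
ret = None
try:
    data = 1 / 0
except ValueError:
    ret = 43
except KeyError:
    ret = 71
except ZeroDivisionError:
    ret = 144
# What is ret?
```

Step-by-step execution trace:
1. `data = 1 / 0` raises ZeroDivisionError.
2. `except ValueError` does not match ZeroDivisionError; skipped.
3. `except KeyError` does not match ZeroDivisionError; skipped.
4. `except ZeroDivisionError` matches → ret = 144.
Result: 144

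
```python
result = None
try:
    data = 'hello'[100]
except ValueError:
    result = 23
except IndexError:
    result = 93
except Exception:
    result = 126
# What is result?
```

Step-by-step execution trace:
1. `data = 'hello'[100]` raises IndexError.
2. `except ValueError` does not match IndexError; skipped.
3. `except IndexError` matches → result = 93.
4. Remaining except clauses are skipped.
Result: 93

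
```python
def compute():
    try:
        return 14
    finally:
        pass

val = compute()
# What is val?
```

Step-by-step execution trace:
1. `compute()` enters try: `return 14` sets pending return value 14.
2. Before returning, `finally: pass` runs (no effect).
3. compute() returns 14 → val = 14.
Result: 14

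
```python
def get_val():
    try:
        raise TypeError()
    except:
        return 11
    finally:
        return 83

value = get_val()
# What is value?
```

Step-by-step execution trace:
1. `get_val()` enters try: `raise TypeError()` raises TypeError.
2. bare `except` matches → `return 11` sets pending return value 11.
3. Before returning, `finally: return 83` runs and overrides the pending return.
4. get_val() returns 83 → value = 83.
Result: 83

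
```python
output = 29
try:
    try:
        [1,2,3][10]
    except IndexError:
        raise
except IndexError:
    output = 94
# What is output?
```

Step-by-step execution trace:
1. Inner try: `[1,2,3][10]` raises IndexError.
2. Inner `except IndexError` matches; bare `raise` re-raises the same IndexError.
3. Outer `except IndexError` matches → output = 94.
Result: 94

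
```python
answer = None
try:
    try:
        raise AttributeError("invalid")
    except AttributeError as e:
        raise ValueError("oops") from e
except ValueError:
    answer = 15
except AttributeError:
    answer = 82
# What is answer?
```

Step-by-step execution trace:
1. Inner try raises AttributeError; inner `except AttributeError as e` catches it.
2. `raise ValueError(...) from e` raises ValueError (AttributeError is attached as __cause__, but only ValueError is active).
3. Outer `except ValueError` matches → answer = 15.
4. `except AttributeError` is not reached.
Result: 15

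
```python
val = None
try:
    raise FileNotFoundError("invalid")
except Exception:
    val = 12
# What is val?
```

Step-by-step execution trace:
1. `raise FileNotFoundError(...)` raises FileNotFoundError.
2. `except Exception` matches (FileNotFoundError is a subclass of Exception) → val = 12.
Result: 12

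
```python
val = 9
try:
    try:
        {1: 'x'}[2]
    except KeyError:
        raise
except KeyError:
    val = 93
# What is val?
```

Step-by-step execution trace:
1. Inner try: `{1: 'x'}[2]` raises KeyError.
2. Inner `except KeyError` matches; bare `raise` re-raises the same KeyError.
3. Outer `except KeyError` matches → val = 93.
Result: 93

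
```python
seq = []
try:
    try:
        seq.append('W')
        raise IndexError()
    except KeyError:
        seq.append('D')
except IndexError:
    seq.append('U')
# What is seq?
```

Step-by-step execution trace:
1. Inner try: `seq.append('W')` → seq = ['W'].
2. `raise IndexError()` raises IndexError.
3. Inner `except KeyError` does not match IndexError; exception propagates to outer try.
4. Outer `except IndexError` matches → `seq.append('U')` → seq = ['W', 'U'].
Result: ['W', 'U']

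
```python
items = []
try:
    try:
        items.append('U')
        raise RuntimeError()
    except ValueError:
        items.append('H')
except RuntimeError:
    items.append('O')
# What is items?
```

Step-by-step execution trace:
1. Inner try: `items.append('U')` → items = ['U'].
2. `raise RuntimeError()` raises RuntimeError.
3. Inner `except ValueError` does not match RuntimeError; exception propagates to outer try.
4. Outer `except RuntimeError` matches → `items.append('O')` → items = ['U', 'O'].
Result: ['U', 'O']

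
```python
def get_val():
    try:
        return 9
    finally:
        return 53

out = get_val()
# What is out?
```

Step-by-step execution trace:
1. `get_val()` enters try: `return 9` sets pending return value 9.
2. Before returning, `finally: return 53` runs and overrides the pending return.
3. get_val() returns 53 → out = 53.
Result: 53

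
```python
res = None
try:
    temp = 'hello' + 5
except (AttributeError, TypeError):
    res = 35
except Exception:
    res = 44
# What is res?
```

Step-by-step execution trace:
1. `temp = 'hello' + 5` raises TypeError.
2. `except (AttributeError, TypeError)` matches (TypeError is in the tuple) → res = 35.
3. `except Exception` is not reached.
Result: 35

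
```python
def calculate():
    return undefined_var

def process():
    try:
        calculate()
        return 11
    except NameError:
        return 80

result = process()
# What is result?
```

Step-by-step execution trace:
1. `process()` calls `calculate()`.
2. `calculate()` evaluates `undefined_var`, which raises NameError; it propagates to the caller.
3. `return 11` is not reached.
4. `except NameError` in process matches → returns 80.
5. result = 80.
Result: 80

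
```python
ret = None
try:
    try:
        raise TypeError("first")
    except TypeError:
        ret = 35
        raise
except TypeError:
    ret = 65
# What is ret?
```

Step-by-step execution trace:
1. Inner try: `raise TypeError("first")` raises TypeError.
2. Inner `except TypeError` matches → ret = 35.
3. bare `raise` re-raises the same TypeError.
4. Outer `except TypeError` matches → ret = 65.
Result: 65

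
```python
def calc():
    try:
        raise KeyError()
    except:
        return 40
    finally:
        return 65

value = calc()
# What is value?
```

Step-by-step execution trace:
1. `calc()` enters try: `raise KeyError()` raises KeyError.
2. bare `except` matches → `return 40` sets pending return value 40.
3. Before returning, `finally: return 65` runs and overrides the pending return.
4. calc() returns 65 → value = 65.
Result: 65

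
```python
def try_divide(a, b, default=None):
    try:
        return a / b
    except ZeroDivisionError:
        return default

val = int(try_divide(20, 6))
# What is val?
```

Step-by-step execution trace:
1. `try_divide(20, 6)` enters try: `return 20 / 6` → returns 3.3333333333333335. No exception raised.
2. `except ZeroDivisionError` is skipped.
3. `int(3.3333333333333335)` → 3 → val = 3.
Result: 3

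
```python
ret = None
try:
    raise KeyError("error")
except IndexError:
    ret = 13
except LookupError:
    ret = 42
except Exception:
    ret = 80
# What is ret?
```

Step-by-step execution trace:
1. `raise KeyError(...)` raises KeyError.
2. `except IndexError` does not match (KeyError is not a subclass of IndexError); skipped.
3. `except LookupError` matches (KeyError is a subclass of LookupError) → ret = 42.
4. `except Exception` is not reached.
Result: 42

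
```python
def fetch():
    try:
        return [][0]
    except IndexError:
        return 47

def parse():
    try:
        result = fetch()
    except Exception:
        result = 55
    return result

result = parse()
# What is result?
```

Step-by-step execution trace:
1. `parse()` calls `fetch()`.
2. In fetch: `[][0]` raises IndexError; `except IndexError` catches it → returns 47.
3. In parse: `result = fetch()` → result = 47. No exception reaches parse.
4. `except Exception` is skipped; parse returns 47.
5. result = 47.
Result: 47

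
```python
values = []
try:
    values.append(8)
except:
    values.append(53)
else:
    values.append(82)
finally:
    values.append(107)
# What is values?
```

Step-by-step execution trace:
1. try: `values.append(8)` → values = [8]. No exception raised.
2. `except` is skipped.
3. `else` runs: `values.append(82)` → values = [8, 82].
4. `finally` always runs: `values.append(107)` → values = [8, 82, 107].
Result: [8, 82, 107]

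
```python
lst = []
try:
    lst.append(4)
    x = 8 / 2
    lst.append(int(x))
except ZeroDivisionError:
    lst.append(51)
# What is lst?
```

Step-by-step execution trace:
1. try: `lst.append(4)` → lst = [4].
2. `x = 8 / 2` → x = 4.0. No exception raised.
3. `lst.append(int(x))` → lst = [4, 4].
4. `except ZeroDivisionError` is skipped (no exception was raised).
Result: [4, 4]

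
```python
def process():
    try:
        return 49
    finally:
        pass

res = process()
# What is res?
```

Step-by-step execution trace:
1. `process()` enters try: `return 49` sets pending return value 49.
2. Before returning, `finally: pass` runs (no effect).
3. process() returns 49 → res = 49.
Result: 49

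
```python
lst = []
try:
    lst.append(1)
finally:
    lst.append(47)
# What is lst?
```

Step-by-step execution trace:
1. try: `lst.append(1)` → lst = [1].
2. The try body completes without raising.
3. finally always runs: `lst.append(47)` → lst = [1, 47].
Result: [1, 47]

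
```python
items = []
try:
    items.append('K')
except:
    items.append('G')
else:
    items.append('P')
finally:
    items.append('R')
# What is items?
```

Step-by-step execution trace:
1. try: `items.append('K')` → items = ['K']. No exception raised.
2. `except` is skipped.
3. `else` runs: `items.append('P')` → items = ['K', 'P'].
4. `finally` always runs: `items.append('R')` → items = ['K', 'P', 'R'].
Result: ['K', 'P', 'R']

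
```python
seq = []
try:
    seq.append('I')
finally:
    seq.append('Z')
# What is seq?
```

Step-by-step execution trace:
1. try: `seq.append('I')` → seq = ['I'].
2. The try body completes without raising.
3. finally always runs: `seq.append('Z')` → seq = ['I', 'Z'].
Result: ['I', 'Z']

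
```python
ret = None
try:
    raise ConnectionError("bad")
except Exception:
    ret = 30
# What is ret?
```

Step-by-step execution trace:
1. `raise ConnectionError(...)` raises ConnectionError.
2. `except Exception` matches (ConnectionError is a subclass of Exception) → ret = 30.
Result: 30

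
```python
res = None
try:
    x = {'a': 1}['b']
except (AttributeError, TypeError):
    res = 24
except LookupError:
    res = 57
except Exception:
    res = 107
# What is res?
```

Step-by-step execution trace:
1. `x = {'a': 1}['b']` raises KeyError.
2. `except (AttributeError, TypeError)` does not match KeyError; skipped.
3. `except LookupError` matches (KeyError is a subclass of LookupError) → res = 57.
4. `except Exception` is not reached.
Result: 57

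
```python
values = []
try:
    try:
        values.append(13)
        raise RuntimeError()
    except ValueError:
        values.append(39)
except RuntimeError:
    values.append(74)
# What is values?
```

Step-by-step execution trace:
1. Inner try: `values.append(13)` → values = [13].
2. `raise RuntimeError()` raises RuntimeError.
3. Inner `except ValueError` does not match RuntimeError; exception propagates to outer try.
4. Outer `except RuntimeError` matches → `values.append(74)` → values = [13, 74].
Result: [13, 74]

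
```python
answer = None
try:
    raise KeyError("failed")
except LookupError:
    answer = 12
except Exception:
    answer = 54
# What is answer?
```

Step-by-step execution trace:
1. `raise KeyError(...)` raises KeyError.
2. `except LookupError` matches (KeyError is a subclass of LookupError) → answer = 12.
3. `except Exception` is not reached.
Result: 12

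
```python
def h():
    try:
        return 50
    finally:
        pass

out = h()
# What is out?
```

Step-by-step execution trace:
1. `h()` enters try: `return 50` sets pending return value 50.
2. Before returning, `finally: pass` runs (no effect).
3. h() returns 50 → out = 50.
Result: 50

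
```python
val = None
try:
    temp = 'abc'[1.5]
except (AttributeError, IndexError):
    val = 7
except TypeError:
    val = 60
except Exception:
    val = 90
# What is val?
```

Step-by-step execution trace:
1. `temp = 'abc'[1.5]` raises TypeError.
2. `except (AttributeError, IndexError)` does not match TypeError; skipped.
3. `except TypeError` matches (exact type match) → val = 60.
4. `except Exception` is not reached.
Result: 60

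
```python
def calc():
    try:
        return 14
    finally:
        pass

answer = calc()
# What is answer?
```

Step-by-step execution trace:
1. `calc()` enters try: `return 14` sets pending return value 14.
2. Before returning, `finally: pass` runs (no effect).
3. calc() returns 14 → answer = 14.
Result: 14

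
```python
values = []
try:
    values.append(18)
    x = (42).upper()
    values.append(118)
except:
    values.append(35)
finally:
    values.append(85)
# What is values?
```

Step-by-step execution trace:
1. try: `values.append(18)` → values = [18].
2. `x = (42).upper()` raises AttributeError; `values.append(118)` is not reached.
3. bare `except` matches → `values.append(35)` → values = [18, 35].
4. finally always runs: `values.append(85)` → values = [18, 35, 85].
Result: [18, 35, 85]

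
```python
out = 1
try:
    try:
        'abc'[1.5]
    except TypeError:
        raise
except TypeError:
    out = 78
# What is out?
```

Step-by-step execution trace:
1. Inner try: `'abc'[1.5]` raises TypeError.
2. Inner `except TypeError` matches; bare `raise` re-raises the same TypeError.
3. Outer `except TypeError` matches → out = 78.
Result: 78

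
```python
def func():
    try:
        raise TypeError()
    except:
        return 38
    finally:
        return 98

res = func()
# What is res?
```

Step-by-step execution trace:
1. `func()` enters try: `raise TypeError()` raises TypeError.
2. bare `except` matches → `return 38` sets pending return value 38.
3. Before returning, `finally: return 98` runs and overrides the pending return.
4. func() returns 98 → res = 98.
Result: 98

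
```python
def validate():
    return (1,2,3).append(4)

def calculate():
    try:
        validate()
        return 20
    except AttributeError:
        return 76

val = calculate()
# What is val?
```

Step-by-step execution trace:
1. `calculate()` calls `validate()`.
2. `validate()` evaluates `(1,2,3).append(4)`, which raises AttributeError; it propagates to the caller.
3. `return 20` is not reached.
4. `except AttributeError` in calculate matches → returns 76.
5. val = 76.
Result: 76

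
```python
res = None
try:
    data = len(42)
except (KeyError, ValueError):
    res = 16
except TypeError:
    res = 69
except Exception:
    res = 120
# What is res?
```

Step-by-step execution trace:
1. `data = len(42)` raises TypeError.
2. `except (KeyError, ValueError)` does not match TypeError; skipped.
3. `except TypeError` matches (exact type match) → res = 69.
4. `except Exception` is not reached.
Result: 69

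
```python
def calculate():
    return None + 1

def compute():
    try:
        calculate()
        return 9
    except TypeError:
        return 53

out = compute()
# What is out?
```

Step-by-step execution trace:
1. `compute()` calls `calculate()`.
2. `calculate()` evaluates `None + 1`, which raises TypeError; it propagates to the caller.
3. `return 9` is not reached.
4. `except TypeError` in compute matches → returns 53.
5. out = 53.
Result: 53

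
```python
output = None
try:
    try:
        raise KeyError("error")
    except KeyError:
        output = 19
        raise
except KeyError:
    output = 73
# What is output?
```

Step-by-step execution trace:
1. Inner try: `raise KeyError("error")` raises KeyError.
2. Inner `except KeyError` matches → output = 19.
3. bare `raise` re-raises the same KeyError.
4. Outer `except KeyError` matches → output = 73.
Result: 73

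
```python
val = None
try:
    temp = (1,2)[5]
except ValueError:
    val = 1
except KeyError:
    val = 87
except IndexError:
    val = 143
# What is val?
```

Step-by-step execution trace:
1. `temp = (1,2)[5]` raises IndexError.
2. `except ValueError` does not match IndexError; skipped.
3. `except KeyError` does not match IndexError; skipped.
4. `except IndexError` matches → val = 143.
Result: 143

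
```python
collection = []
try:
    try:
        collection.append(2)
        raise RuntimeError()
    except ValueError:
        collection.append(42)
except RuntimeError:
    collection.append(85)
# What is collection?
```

Step-by-step execution trace:
1. Inner try: `collection.append(2)` → collection = [2].
2. `raise RuntimeError()` raises RuntimeError.
3. Inner `except ValueError` does not match RuntimeError; exception propagates to outer try.
4. Outer `except RuntimeError` matches → `collection.append(85)` → collection = [2, 85].
Result: [2, 85]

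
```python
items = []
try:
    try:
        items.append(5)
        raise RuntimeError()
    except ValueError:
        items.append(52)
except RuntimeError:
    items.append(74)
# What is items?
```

Step-by-step execution trace:
1. Inner try: `items.append(5)` → items = [5].
2. `raise RuntimeError()` raises RuntimeError.
3. Inner `except ValueError` does not match RuntimeError; exception propagates to outer try.
4. Outer `except RuntimeError` matches → `items.append(74)` → items = [5, 74].
Result: [5, 74]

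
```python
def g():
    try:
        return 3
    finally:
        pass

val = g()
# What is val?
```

Step-by-step execution trace:
1. `g()` enters try: `return 3` sets pending return value 3.
2. Before returning, `finally: pass` runs (no effect).
3. g() returns 3 → val = 3.
Result: 3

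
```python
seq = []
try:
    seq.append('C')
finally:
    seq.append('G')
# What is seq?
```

Step-by-step execution trace:
1. try: `seq.append('C')` → seq = ['C'].
2. The try body completes without raising.
3. finally always runs: `seq.append('G')` → seq = ['C', 'G'].
Result: ['C', 'G']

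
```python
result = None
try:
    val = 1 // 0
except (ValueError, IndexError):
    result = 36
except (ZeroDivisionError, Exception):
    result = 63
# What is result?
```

Step-by-step execution trace:
1. `val = 1 // 0` raises ZeroDivisionError.
2. `except (ValueError, IndexError)` does not match ZeroDivisionError; skipped.
3. `except (ZeroDivisionError, Exception)` matches (ZeroDivisionError is in the tuple) → result = 63.
Result: 63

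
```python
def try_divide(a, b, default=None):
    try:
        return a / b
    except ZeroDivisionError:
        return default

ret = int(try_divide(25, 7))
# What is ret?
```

Step-by-step execution trace:
1. `try_divide(25, 7)` enters try: `return 25 / 7` → returns 3.5714285714285716. No exception raised.
2. `except ZeroDivisionError` is skipped.
3. `int(3.5714285714285716)` → 3 → ret = 3.
Result: 3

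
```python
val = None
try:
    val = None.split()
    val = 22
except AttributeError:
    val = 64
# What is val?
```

Step-by-step execution trace:
1. `val = None.split()` raises AttributeError.
2. `val = 22` is not reached.
3. `except AttributeError` matches → val = 64.
Result: 64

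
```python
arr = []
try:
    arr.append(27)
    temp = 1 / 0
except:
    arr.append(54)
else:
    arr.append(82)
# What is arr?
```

Step-by-step execution trace:
1. try: `arr.append(27)` → arr = [27].
2. `temp = 1 / 0` raises ZeroDivisionError.
3. bare `except` matches → `arr.append(54)` → arr = [27, 54].
4. `else` is skipped (an exception was raised).
Result: [27, 54]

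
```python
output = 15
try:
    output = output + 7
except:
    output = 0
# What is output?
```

Step-by-step execution trace:
1. output starts at 15.
2. try: `output = output + 7` → output = 22. No exception raised.
3. `except` is skipped.
Result: 22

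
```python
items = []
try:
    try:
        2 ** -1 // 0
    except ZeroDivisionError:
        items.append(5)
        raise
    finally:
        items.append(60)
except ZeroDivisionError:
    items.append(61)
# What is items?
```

Step-by-step execution trace:
1. Inner try: `2 ** -1 // 0` raises ZeroDivisionError.
2. Inner `except ZeroDivisionError` matches → `items.append(5)` → items = [5].
3. bare `raise` re-raises ZeroDivisionError.
4. Inner `finally` runs during unwinding: `items.append(60)` → items = [5, 60].
5. Outer `except ZeroDivisionError` matches → `items.append(61)` → items = [5, 60, 61].
Result: [5, 60, 61]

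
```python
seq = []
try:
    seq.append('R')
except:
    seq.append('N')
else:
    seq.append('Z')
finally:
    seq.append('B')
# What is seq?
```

Step-by-step execution trace:
1. try: `seq.append('R')` → seq = ['R']. No exception raised.
2. `except` is skipped.
3. `else` runs: `seq.append('Z')` → seq = ['R', 'Z'].
4. `finally` always runs: `seq.append('B')` → seq = ['R', 'Z', 'B'].
Result: ['R', 'Z', 'B']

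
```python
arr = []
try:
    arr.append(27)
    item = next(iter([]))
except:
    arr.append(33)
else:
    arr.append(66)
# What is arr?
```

Step-by-step execution trace:
1. try: `arr.append(27)` → arr = [27].
2. `item = next(iter([]))` raises StopIteration.
3. bare `except` matches → `arr.append(33)` → arr = [27, 33].
4. `else` is skipped (an exception was raised).
Result: [27, 33]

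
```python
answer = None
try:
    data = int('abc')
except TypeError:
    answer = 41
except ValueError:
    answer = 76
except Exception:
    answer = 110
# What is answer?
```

Step-by-step execution trace:
1. `data = int('abc')` raises ValueError.
2. `except TypeError` does not match ValueError; skipped.
3. `except ValueError` matches → answer = 76.
4. Remaining except clauses are skipped.
Result: 76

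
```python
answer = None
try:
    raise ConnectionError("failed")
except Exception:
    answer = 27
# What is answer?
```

Step-by-step execution trace:
1. `raise ConnectionError(...)` raises ConnectionError.
2. `except Exception` matches (ConnectionError is a subclass of Exception) → answer = 27.
Result: 27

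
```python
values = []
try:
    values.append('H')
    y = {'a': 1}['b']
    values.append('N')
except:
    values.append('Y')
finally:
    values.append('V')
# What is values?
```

Step-by-step execution trace:
1. try: `values.append('H')` → values = ['H'].
2. `y = {'a': 1}['b']` raises KeyError; `values.append('N')` is not reached.
3. bare `except` matches → `values.append('Y')` → values = ['H', 'Y'].
4. finally always runs: `values.append('V')` → values = ['H', 'Y', 'V'].
Result: ['H', 'Y', 'V']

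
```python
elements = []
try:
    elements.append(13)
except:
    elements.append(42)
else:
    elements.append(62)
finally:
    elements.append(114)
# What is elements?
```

Step-by-step execution trace:
1. try: `elements.append(13)` → elements = [13]. No exception raised.
2. `except` is skipped.
3. `else` runs: `elements.append(62)` → elements = [13, 62].
4. `finally` always runs: `elements.append(114)` → elements = [13, 62, 114].
Result: [13, 62, 114]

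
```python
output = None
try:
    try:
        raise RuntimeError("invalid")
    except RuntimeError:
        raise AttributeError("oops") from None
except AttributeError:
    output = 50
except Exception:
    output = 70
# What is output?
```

Step-by-step execution trace:
1. Inner try raises RuntimeError; inner `except RuntimeError` catches it.
2. `raise AttributeError(...) from None` raises AttributeError (from None suppresses __context__, but the active exception is still AttributeError).
3. Outer `except AttributeError` matches → output = 50.
4. `except Exception` is not reached.
Result: 50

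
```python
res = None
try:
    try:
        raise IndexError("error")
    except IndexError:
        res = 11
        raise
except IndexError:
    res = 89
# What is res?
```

Step-by-step execution trace:
1. Inner try: `raise IndexError("error")` raises IndexError.
2. Inner `except IndexError` matches → res = 11.
3. bare `raise` re-raises the same IndexError.
4. Outer `except IndexError` matches → res = 89.
Result: 89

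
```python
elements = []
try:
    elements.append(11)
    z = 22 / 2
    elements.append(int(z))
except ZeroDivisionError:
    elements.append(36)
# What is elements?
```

Step-by-step execution trace:
1. try: `elements.append(11)` → elements = [11].
2. `z = 22 / 2` → z = 11.0. No exception raised.
3. `elements.append(int(z))` → elements = [11, 11].
4. `except ZeroDivisionError` is skipped (no exception was raised).
Result: [11, 11]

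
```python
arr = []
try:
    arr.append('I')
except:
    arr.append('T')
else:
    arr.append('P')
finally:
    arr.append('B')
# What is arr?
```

Step-by-step execution trace:
1. try: `arr.append('I')` → arr = ['I']. No exception raised.
2. `except` is skipped.
3. `else` runs: `arr.append('P')` → arr = ['I', 'P'].
4. `finally` always runs: `arr.append('B')` → arr = ['I', 'P', 'B'].
Result: ['I', 'P', 'B']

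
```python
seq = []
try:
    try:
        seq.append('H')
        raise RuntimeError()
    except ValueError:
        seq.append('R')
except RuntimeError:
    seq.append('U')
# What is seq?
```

Step-by-step execution trace:
1. Inner try: `seq.append('H')` → seq = ['H'].
2. `raise RuntimeError()` raises RuntimeError.
3. Inner `except ValueError` does not match RuntimeError; exception propagates to outer try.
4. Outer `except RuntimeError` matches → `seq.append('U')` → seq = ['H', 'U'].
Result: ['H', 'U']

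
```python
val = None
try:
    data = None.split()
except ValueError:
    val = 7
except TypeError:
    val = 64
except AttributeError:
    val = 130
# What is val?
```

Step-by-step execution trace:
1. `data = None.split()` raises AttributeError.
2. `except ValueError` does not match AttributeError; skipped.
3. `except TypeError` does not match AttributeError; skipped.
4. `except AttributeError` matches → val = 130.
Result: 130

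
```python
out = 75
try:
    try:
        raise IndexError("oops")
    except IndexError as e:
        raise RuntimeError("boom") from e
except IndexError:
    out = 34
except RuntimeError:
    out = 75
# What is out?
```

Step-by-step execution trace:
1. Inner try raises IndexError; inner `except IndexError as e` catches it.
2. `raise RuntimeError(...) from e` raises RuntimeError (IndexError is attached as __cause__, but only RuntimeError is active).
3. Outer `except IndexError` does not match RuntimeError; skipped.
4. Outer `except RuntimeError` matches → out = 75.
Result: 75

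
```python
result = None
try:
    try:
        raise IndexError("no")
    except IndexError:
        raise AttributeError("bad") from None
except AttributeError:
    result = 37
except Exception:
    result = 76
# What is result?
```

Step-by-step execution trace:
1. Inner try raises IndexError; inner `except IndexError` catches it.
2. `raise AttributeError(...) from None` raises AttributeError (from None suppresses __context__, but the active exception is still AttributeError).
3. Outer `except AttributeError` matches → result = 37.
4. `except Exception` is not reached.
Result: 37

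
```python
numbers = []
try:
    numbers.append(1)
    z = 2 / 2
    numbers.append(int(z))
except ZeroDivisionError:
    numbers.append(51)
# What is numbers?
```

Step-by-step execution trace:
1. try: `numbers.append(1)` → numbers = [1].
2. `z = 2 / 2` → z = 1.0. No exception raised.
3. `numbers.append(int(z))` → numbers = [1, 1].
4. `except ZeroDivisionError` is skipped (no exception was raised).
Result: [1, 1]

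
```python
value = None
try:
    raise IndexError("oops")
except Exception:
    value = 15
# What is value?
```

Step-by-step execution trace:
1. `raise IndexError(...)` raises IndexError.
2. `except Exception` matches (IndexError is a subclass of Exception) → value = 15.
Result: 15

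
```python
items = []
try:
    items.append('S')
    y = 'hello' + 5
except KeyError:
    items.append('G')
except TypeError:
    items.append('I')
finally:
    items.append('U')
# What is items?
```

Step-by-step execution trace:
1. try: `items.append('S')` → items = ['S'].
2. `y = 'hello' + 5` raises TypeError.
3. `except KeyError` does not match TypeError; skipped.
4. `except TypeError` matches → `items.append('I')` → items = ['S', 'I'].
5. finally always runs: `items.append('U')` → items = ['S', 'I', 'U'].
Result: ['S', 'I', 'U']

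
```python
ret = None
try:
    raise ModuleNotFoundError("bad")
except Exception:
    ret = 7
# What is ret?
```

Step-by-step execution trace:
1. `raise ModuleNotFoundError(...)` raises ModuleNotFoundError.
2. `except Exception` matches (ModuleNotFoundError is a subclass of Exception) → ret = 7.
Result: 7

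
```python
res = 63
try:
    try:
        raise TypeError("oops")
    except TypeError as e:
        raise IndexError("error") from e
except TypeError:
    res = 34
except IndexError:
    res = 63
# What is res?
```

Step-by-step execution trace:
1. Inner try raises TypeError; inner `except TypeError as e` catches it.
2. `raise IndexError(...) from e` raises IndexError (TypeError is attached as __cause__, but only IndexError is active).
3. Outer `except TypeError` does not match IndexError; skipped.
4. Outer `except IndexError` matches → res = 63.
Result: 63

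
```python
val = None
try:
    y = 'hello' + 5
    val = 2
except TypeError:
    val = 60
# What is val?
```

Step-by-step execution trace:
1. `y = 'hello' + 5` raises TypeError.
2. `val = 2` is not reached.
3. `except TypeError` matches → val = 60.
Result: 60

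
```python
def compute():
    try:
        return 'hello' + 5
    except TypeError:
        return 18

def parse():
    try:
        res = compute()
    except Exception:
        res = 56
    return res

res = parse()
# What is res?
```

Step-by-step execution trace:
1. `parse()` calls `compute()`.
2. In compute: `'hello' + 5` raises TypeError; `except TypeError` catches it → returns 18.
3. In parse: `res = compute()` → res = 18. No exception reaches parse.
4. `except Exception` is skipped; parse returns 18.
5. res = 18.
Result: 18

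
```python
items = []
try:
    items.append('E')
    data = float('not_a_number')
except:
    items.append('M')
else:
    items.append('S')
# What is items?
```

Step-by-step execution trace:
1. try: `items.append('E')` → items = ['E'].
2. `data = float('not_a_number')` raises ValueError.
3. bare `except` matches → `items.append('M')` → items = ['E', 'M'].
4. `else` is skipped (an exception was raised).
Result: ['E', 'M']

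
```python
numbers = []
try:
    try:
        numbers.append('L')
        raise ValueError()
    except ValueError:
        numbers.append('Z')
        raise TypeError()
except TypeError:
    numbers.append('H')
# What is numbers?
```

Step-by-step execution trace:
1. Inner try: `numbers.append('L')` → numbers = ['L'].
2. `raise ValueError()` raises ValueError.
3. Inner `except ValueError` matches → `numbers.append('Z')` → numbers = ['L', 'Z'].
4. `raise TypeError()` raises TypeError; propagates to outer try.
5. Outer `except TypeError` matches → `numbers.append('H')` → numbers = ['L', 'Z', 'H'].
Result: ['L', 'Z', 'H']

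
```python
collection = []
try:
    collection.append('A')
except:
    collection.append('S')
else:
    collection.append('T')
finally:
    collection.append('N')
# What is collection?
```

Step-by-step execution trace:
1. try: `collection.append('A')` → collection = ['A']. No exception raised.
2. `except` is skipped.
3. `else` runs: `collection.append('T')` → collection = ['A', 'T'].
4. `finally` always runs: `collection.append('N')` → collection = ['A', 'T', 'N'].
Result: ['A', 'T', 'N']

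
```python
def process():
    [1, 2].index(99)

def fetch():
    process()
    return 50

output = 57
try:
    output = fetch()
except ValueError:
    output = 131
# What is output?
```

Step-by-step execution trace:
1. output starts at 57.
2. try: `fetch()` calls `process()`.
3. `process()` evaluates `[1, 2].index(99)`, which raises ValueError; it propagates through fetch (uncaught).
4. `return 50` in fetch is not reached; the assignment to output does not complete.
5. `except ValueError` matches → output = 131.
Result: 131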